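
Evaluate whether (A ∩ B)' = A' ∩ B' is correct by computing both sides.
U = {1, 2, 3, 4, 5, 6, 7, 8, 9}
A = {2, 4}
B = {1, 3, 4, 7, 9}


LHS: A ∩ B = {4}
(A ∩ B)' = U \ (A ∩ B) = {1, 2, 3, 5, 6, 7, 8, 9}
A' = {1, 3, 5, 6, 7, 8, 9}, B' = {2, 5, 6, 8}
Claimed RHS: A' ∩ B' = {5, 6, 8}
Identity is INVALID: LHS = {1, 2, 3, 5, 6, 7, 8, 9} but the RHS claimed here equals {5, 6, 8}. The correct form is (A ∩ B)' = A' ∪ B'.

Identity is invalid: (A ∩ B)' = {1, 2, 3, 5, 6, 7, 8, 9} but A' ∩ B' = {5, 6, 8}. The correct De Morgan law is (A ∩ B)' = A' ∪ B'.


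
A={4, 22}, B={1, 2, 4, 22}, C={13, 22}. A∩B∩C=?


A ∩ B = {4, 22}
(A ∩ B) ∩ C = {22}

A ∩ B ∩ C = {22}


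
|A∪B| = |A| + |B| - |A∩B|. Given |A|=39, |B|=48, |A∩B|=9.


|A ∪ B| = |A| + |B| - |A ∩ B|
= 39 + 48 - 9
= 78

|A ∪ B| = 78


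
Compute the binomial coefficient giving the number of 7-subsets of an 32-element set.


C(n,k) = n! / (k!(n-k)!)
C(32,7) = 32! / (7!25!)
= 3365856

C(32,7) = 3365856


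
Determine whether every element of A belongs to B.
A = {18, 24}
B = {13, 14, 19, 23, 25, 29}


A ⊆ B means every element of A is in B.
Elements in A not in B: {18, 24}
So A ⊄ B.

No, A ⊄ B


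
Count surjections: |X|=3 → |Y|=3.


n = |X| = 3, k = |Y| = 3. Surjections via inclusion-exclusion:
S(n,k) = Σ(-1)^i × C(k,i) × (k-i)^n, i=0 to k
i=0: (-1)^0×C(3,0)×3^3 = 27
i=1: (-1)^1×C(3,1)×2^3 = -24
i=2: (-1)^2×C(3,2)×1^3 = 3
i=3: (-1)^3×C(3,3)×0^3 = 0
Total = 6

Number of surjections = 6


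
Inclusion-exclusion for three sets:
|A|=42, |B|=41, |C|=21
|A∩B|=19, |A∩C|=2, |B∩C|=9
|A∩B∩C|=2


|A∪B∪C| = |A|+|B|+|C| - |A∩B|-|A∩C|-|B∩C| + |A∩B∩C|
= 42+41+21 - 19-2-9 + 2
= 104 - 30 + 2
= 76

|A ∪ B ∪ C| = 76


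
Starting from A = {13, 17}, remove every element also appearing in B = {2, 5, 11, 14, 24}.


A \ B = elements in A but not in B
A = {13, 17}
B = {2, 5, 11, 14, 24}
Remove from A any elements in B
A \ B = {13, 17}

A \ B = {13, 17}


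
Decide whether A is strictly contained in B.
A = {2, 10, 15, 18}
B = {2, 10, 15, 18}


A ⊂ B requires: A ⊆ B AND A ≠ B.
A ⊆ B? Yes
A = B? Yes
A = B, so A is not a PROPER subset.

No, A is not a proper subset of B


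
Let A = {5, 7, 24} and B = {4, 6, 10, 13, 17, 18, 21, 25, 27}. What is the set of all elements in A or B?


A ∪ B = all elements in A or B (or both)
A = {5, 7, 24}
B = {4, 6, 10, 13, 17, 18, 21, 25, 27}
A ∪ B = {4, 5, 6, 7, 10, 13, 17, 18, 21, 24, 25, 27}

A ∪ B = {4, 5, 6, 7, 10, 13, 17, 18, 21, 24, 25, 27}


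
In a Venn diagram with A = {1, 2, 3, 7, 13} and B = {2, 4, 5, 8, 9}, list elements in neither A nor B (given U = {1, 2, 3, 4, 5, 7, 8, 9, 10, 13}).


A = {1, 2, 3, 7, 13}
B = {2, 4, 5, 8, 9}
Region: in neither A nor B (given U = {1, 2, 3, 4, 5, 7, 8, 9, 10, 13})
Elements: {10}

Elements in neither A nor B (given U = {1, 2, 3, 4, 5, 7, 8, 9, 10, 13}): {10}


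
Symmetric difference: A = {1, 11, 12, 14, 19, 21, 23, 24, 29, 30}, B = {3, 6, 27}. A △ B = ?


A △ B = (A \ B) ∪ (B \ A) = elements in exactly one of A or B
A \ B = {1, 11, 12, 14, 19, 21, 23, 24, 29, 30}
B \ A = {3, 6, 27}
A △ B = {1, 3, 6, 11, 12, 14, 19, 21, 23, 24, 27, 29, 30}

A △ B = {1, 3, 6, 11, 12, 14, 19, 21, 23, 24, 27, 29, 30}


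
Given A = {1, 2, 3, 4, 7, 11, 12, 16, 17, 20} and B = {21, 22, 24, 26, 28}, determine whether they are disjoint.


Disjoint means A ∩ B = ∅.
A ∩ B = ∅
A ∩ B = ∅, so A and B are disjoint.

Yes, A and B are disjoint


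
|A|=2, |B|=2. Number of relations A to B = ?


A relation from A to B is any subset of A × B.
|A × B| = 2 × 2 = 4
# relations = 2^|A × B| = 2^4 = 16

Number of relations = 16


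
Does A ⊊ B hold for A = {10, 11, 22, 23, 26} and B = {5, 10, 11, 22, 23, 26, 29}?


A ⊂ B requires: A ⊆ B AND A ≠ B.
A ⊆ B? Yes
A = B? No
A ⊂ B: Yes (A is a proper subset of B)

Yes, A ⊂ B


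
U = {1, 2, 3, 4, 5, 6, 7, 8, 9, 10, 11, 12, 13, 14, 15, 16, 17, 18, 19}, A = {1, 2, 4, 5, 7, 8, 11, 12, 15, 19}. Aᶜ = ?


Aᶜ = U \ A = elements in U but not in A
U = {1, 2, 3, 4, 5, 6, 7, 8, 9, 10, 11, 12, 13, 14, 15, 16, 17, 18, 19}
A = {1, 2, 4, 5, 7, 8, 11, 12, 15, 19}
Aᶜ = {3, 6, 9, 10, 13, 14, 16, 17, 18}

Aᶜ = {3, 6, 9, 10, 13, 14, 16, 17, 18}


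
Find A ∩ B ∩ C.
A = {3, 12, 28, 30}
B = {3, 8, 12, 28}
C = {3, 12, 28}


A ∩ B = {3, 12, 28}
(A ∩ B) ∩ C = {3, 12, 28}

A ∩ B ∩ C = {3, 12, 28}


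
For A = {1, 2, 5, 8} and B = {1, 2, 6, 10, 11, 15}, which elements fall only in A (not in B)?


A = {1, 2, 5, 8}
B = {1, 2, 6, 10, 11, 15}
Region: only in A (not in B)
Elements: {5, 8}

Elements only in A (not in B): {5, 8}


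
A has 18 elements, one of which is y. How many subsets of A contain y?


Subsets of A containing y correspond to subsets of A \ {y}, which has 17 elements.
Count = 2^(n-1) = 2^17
= 131072

Number of subsets containing y = 131072


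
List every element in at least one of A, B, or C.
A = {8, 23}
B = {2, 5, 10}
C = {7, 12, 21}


A ∪ B = {2, 5, 8, 10, 23}
(A ∪ B) ∪ C = {2, 5, 7, 8, 10, 12, 21, 23}

A ∪ B ∪ C = {2, 5, 7, 8, 10, 12, 21, 23}


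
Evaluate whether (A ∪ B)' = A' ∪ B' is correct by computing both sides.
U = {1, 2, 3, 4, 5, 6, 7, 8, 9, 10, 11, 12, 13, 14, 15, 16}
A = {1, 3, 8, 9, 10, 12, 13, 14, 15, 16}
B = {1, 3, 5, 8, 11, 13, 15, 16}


LHS: A ∪ B = {1, 3, 5, 8, 9, 10, 11, 12, 13, 14, 15, 16}
(A ∪ B)' = U \ (A ∪ B) = {2, 4, 6, 7}
A' = {2, 4, 5, 6, 7, 11}, B' = {2, 4, 6, 7, 9, 10, 12, 14}
Claimed RHS: A' ∪ B' = {2, 4, 5, 6, 7, 9, 10, 11, 12, 14}
Identity is INVALID: LHS = {2, 4, 6, 7} but the RHS claimed here equals {2, 4, 5, 6, 7, 9, 10, 11, 12, 14}. The correct form is (A ∪ B)' = A' ∩ B'.

Identity is invalid: (A ∪ B)' = {2, 4, 6, 7} but A' ∪ B' = {2, 4, 5, 6, 7, 9, 10, 11, 12, 14}. The correct De Morgan law is (A ∪ B)' = A' ∩ B'.


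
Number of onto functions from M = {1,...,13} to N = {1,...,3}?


n = |M| = 13, k = |N| = 3. Surjections via inclusion-exclusion:
S(n,k) = Σ(-1)^i × C(k,i) × (k-i)^n, i=0 to k
i=0: (-1)^0×C(3,0)×3^13 = 1594323
i=1: (-1)^1×C(3,1)×2^13 = -24576
i=2: (-1)^2×C(3,2)×1^13 = 3
i=3: (-1)^3×C(3,3)×0^13 = 0
Total = 1569750

Number of surjections = 1569750


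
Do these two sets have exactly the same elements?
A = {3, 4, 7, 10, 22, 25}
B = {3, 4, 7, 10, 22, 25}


Two sets are equal iff they have exactly the same elements.
A = {3, 4, 7, 10, 22, 25}
B = {3, 4, 7, 10, 22, 25}
Same elements → A = B

Yes, A = B


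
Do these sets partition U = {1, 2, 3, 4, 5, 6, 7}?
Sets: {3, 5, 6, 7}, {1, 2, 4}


A partition requires: (1) non-empty parts, (2) pairwise disjoint, (3) union = U
Parts: {3, 5, 6, 7}, {1, 2, 4}
Union of parts: {1, 2, 3, 4, 5, 6, 7}
U = {1, 2, 3, 4, 5, 6, 7}
All non-empty? True
Pairwise disjoint? True
Covers U? True

Yes, valid partition


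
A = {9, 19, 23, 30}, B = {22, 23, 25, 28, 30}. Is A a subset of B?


A ⊆ B means every element of A is in B.
Elements in A not in B: {9, 19}
So A ⊄ B.

No, A ⊄ B


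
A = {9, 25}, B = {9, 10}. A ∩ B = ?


A ∩ B = elements in both A and B
A = {9, 25}
B = {9, 10}
A ∩ B = {9}

A ∩ B = {9}


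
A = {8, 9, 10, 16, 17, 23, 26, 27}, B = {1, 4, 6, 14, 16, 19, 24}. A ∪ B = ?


A ∪ B = all elements in A or B (or both)
A = {8, 9, 10, 16, 17, 23, 26, 27}
B = {1, 4, 6, 14, 16, 19, 24}
A ∪ B = {1, 4, 6, 8, 9, 10, 14, 16, 17, 19, 23, 24, 26, 27}

A ∪ B = {1, 4, 6, 8, 9, 10, 14, 16, 17, 19, 23, 24, 26, 27}


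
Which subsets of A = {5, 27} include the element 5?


A subset of A contains 5 iff the remaining 1 elements form any subset of A \ {5}.
Count: 2^(n-1) = 2^1 = 2
Subsets containing 5: {5}, {5, 27}

Subsets containing 5 (2 total): {5}, {5, 27}


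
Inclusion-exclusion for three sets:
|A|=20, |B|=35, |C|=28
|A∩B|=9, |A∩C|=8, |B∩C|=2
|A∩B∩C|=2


|A∪B∪C| = |A|+|B|+|C| - |A∩B|-|A∩C|-|B∩C| + |A∩B∩C|
= 20+35+28 - 9-8-2 + 2
= 83 - 19 + 2
= 66

|A ∪ B ∪ C| = 66


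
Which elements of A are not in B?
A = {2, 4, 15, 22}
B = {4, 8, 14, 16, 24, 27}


A \ B = elements in A but not in B
A = {2, 4, 15, 22}
B = {4, 8, 14, 16, 24, 27}
Remove from A any elements in B
A \ B = {2, 15, 22}

A \ B = {2, 15, 22}


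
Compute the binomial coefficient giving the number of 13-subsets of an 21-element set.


C(n,k) = n! / (k!(n-k)!)
C(21,13) = 21! / (13!8!)
= 203490

C(21,13) = 203490


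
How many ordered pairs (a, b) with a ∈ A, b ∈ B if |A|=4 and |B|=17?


|A × B| = |A| × |B|
= 4 × 17
= 68

|A × B| = 68


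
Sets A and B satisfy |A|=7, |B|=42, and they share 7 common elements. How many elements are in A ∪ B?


|A ∪ B| = |A| + |B| - |A ∩ B|
= 7 + 42 - 7
= 42

|A ∪ B| = 42


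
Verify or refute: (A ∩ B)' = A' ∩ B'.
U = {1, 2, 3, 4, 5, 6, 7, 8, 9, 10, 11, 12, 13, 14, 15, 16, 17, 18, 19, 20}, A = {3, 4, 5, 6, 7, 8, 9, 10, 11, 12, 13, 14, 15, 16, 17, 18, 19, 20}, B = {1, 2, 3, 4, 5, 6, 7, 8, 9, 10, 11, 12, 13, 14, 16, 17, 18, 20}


LHS: A ∩ B = {3, 4, 5, 6, 7, 8, 9, 10, 11, 12, 13, 14, 16, 17, 18, 20}
(A ∩ B)' = U \ (A ∩ B) = {1, 2, 15, 19}
A' = {1, 2}, B' = {15, 19}
Claimed RHS: A' ∩ B' = ∅
Identity is INVALID: LHS = {1, 2, 15, 19} but the RHS claimed here equals ∅. The correct form is (A ∩ B)' = A' ∪ B'.

Identity is invalid: (A ∩ B)' = {1, 2, 15, 19} but A' ∩ B' = ∅. The correct De Morgan law is (A ∩ B)' = A' ∪ B'.


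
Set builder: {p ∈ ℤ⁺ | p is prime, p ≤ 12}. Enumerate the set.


Checking each candidate:
Condition: primes ≤ 12
Result = {2, 3, 5, 7, 11}

{2, 3, 5, 7, 11}


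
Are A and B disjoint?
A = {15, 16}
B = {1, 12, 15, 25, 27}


Disjoint means A ∩ B = ∅.
A ∩ B = {15}
A ∩ B ≠ ∅, so A and B are NOT disjoint.

No, A and B are not disjoint (A ∩ B = {15})


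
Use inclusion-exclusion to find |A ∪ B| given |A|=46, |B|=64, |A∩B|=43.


|A ∪ B| = |A| + |B| - |A ∩ B|
= 46 + 64 - 43
= 67

|A ∪ B| = 67


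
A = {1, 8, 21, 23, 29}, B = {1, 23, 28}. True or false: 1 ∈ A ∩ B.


A = {1, 8, 21, 23, 29}, B = {1, 23, 28}
A ∩ B = elements in both A and B
A ∩ B = {1, 23}
Checking if 1 ∈ A ∩ B
1 is in A ∩ B → True

1 ∈ A ∩ B


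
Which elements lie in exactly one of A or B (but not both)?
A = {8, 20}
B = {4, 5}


A △ B = (A \ B) ∪ (B \ A) = elements in exactly one of A or B
A \ B = {8, 20}
B \ A = {4, 5}
A △ B = {4, 5, 8, 20}

A △ B = {4, 5, 8, 20}


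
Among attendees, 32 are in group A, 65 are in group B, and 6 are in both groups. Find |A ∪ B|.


|A ∪ B| = |A| + |B| - |A ∩ B|
= 32 + 65 - 6
= 91

|A ∪ B| = 91


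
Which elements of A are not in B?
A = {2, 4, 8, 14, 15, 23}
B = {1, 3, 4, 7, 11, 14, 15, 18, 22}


A \ B = elements in A but not in B
A = {2, 4, 8, 14, 15, 23}
B = {1, 3, 4, 7, 11, 14, 15, 18, 22}
Remove from A any elements in B
A \ B = {2, 8, 23}

A \ B = {2, 8, 23}


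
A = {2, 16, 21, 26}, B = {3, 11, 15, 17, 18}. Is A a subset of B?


A ⊆ B means every element of A is in B.
Elements in A not in B: {2, 16, 21, 26}
So A ⊄ B.

No, A ⊄ B


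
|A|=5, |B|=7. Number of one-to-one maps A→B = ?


An injection sends each of |A| = 5 inputs to a distinct output in B.
# injections = |B|·(|B|-1)·…·(|B|-|A|+1) = 7! / (7 - 5)!
= 7 × 6 × 5 × 4 × 3
= 2520

Number of injections = 2520


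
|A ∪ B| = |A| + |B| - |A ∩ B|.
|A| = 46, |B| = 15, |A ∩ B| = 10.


|A ∪ B| = |A| + |B| - |A ∩ B|
= 46 + 15 - 10
= 51

|A ∪ B| = 51


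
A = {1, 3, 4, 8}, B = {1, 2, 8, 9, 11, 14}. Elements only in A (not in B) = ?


A = {1, 3, 4, 8}
B = {1, 2, 8, 9, 11, 14}
Region: only in A (not in B)
Elements: {3, 4}

Elements only in A (not in B): {3, 4}


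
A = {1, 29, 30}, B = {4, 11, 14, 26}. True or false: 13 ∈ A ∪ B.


A = {1, 29, 30}, B = {4, 11, 14, 26}
A ∪ B = all elements in A or B
A ∪ B = {1, 4, 11, 14, 26, 29, 30}
Checking if 13 ∈ A ∪ B
13 is not in A ∪ B → False

13 ∉ A ∪ B


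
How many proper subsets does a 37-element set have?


Total subsets = 2^n = 2^37 = 137438953472
Proper subsets exclude the set itself: 2^n - 1
= 137438953472 - 1
= 137438953471

Number of proper subsets = 137438953471


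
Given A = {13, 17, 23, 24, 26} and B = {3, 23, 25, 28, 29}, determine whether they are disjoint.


Disjoint means A ∩ B = ∅.
A ∩ B = {23}
A ∩ B ≠ ∅, so A and B are NOT disjoint.

No, A and B are not disjoint (A ∩ B = {23})


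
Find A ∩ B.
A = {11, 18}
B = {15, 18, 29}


A ∩ B = elements in both A and B
A = {11, 18}
B = {15, 18, 29}
A ∩ B = {18}

A ∩ B = {18}


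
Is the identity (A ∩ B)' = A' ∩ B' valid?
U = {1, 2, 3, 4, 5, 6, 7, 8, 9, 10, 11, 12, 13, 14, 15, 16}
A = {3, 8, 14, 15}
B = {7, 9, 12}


LHS: A ∩ B = ∅
(A ∩ B)' = U \ (A ∩ B) = {1, 2, 3, 4, 5, 6, 7, 8, 9, 10, 11, 12, 13, 14, 15, 16}
A' = {1, 2, 4, 5, 6, 7, 9, 10, 11, 12, 13, 16}, B' = {1, 2, 3, 4, 5, 6, 8, 10, 11, 13, 14, 15, 16}
Claimed RHS: A' ∩ B' = {1, 2, 4, 5, 6, 10, 11, 13, 16}
Identity is INVALID: LHS = {1, 2, 3, 4, 5, 6, 7, 8, 9, 10, 11, 12, 13, 14, 15, 16} but the RHS claimed here equals {1, 2, 4, 5, 6, 10, 11, 13, 16}. The correct form is (A ∩ B)' = A' ∪ B'.

Identity is invalid: (A ∩ B)' = {1, 2, 3, 4, 5, 6, 7, 8, 9, 10, 11, 12, 13, 14, 15, 16} but A' ∩ B' = {1, 2, 4, 5, 6, 10, 11, 13, 16}. The correct De Morgan law is (A ∩ B)' = A' ∪ B'.


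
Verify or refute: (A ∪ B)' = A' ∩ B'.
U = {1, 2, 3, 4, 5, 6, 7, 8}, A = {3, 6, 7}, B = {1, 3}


LHS: A ∪ B = {1, 3, 6, 7}
(A ∪ B)' = U \ (A ∪ B) = {2, 4, 5, 8}
A' = {1, 2, 4, 5, 8}, B' = {2, 4, 5, 6, 7, 8}
Claimed RHS: A' ∩ B' = {2, 4, 5, 8}
Identity is VALID: LHS = RHS = {2, 4, 5, 8} ✓

Identity is valid. (A ∪ B)' = A' ∩ B' = {2, 4, 5, 8}


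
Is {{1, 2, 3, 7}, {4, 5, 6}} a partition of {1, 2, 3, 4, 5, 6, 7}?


A partition requires: (1) non-empty parts, (2) pairwise disjoint, (3) union = U
Parts: {1, 2, 3, 7}, {4, 5, 6}
Union of parts: {1, 2, 3, 4, 5, 6, 7}
U = {1, 2, 3, 4, 5, 6, 7}
All non-empty? True
Pairwise disjoint? True
Covers U? True

Yes, valid partition


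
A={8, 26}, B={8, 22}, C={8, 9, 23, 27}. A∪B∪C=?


A ∪ B = {8, 22, 26}
(A ∪ B) ∪ C = {8, 9, 22, 23, 26, 27}

A ∪ B ∪ C = {8, 9, 22, 23, 26, 27}


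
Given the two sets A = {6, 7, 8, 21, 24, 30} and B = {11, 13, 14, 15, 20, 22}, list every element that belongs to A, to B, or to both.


A ∪ B = all elements in A or B (or both)
A = {6, 7, 8, 21, 24, 30}
B = {11, 13, 14, 15, 20, 22}
A ∪ B = {6, 7, 8, 11, 13, 14, 15, 20, 21, 22, 24, 30}

A ∪ B = {6, 7, 8, 11, 13, 14, 15, 20, 21, 22, 24, 30}


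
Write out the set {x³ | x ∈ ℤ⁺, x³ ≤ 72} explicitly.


Checking each candidate:
Condition: positive perfect cubes ≤ 72
Result = {1, 8, 27, 64}

{1, 8, 27, 64}


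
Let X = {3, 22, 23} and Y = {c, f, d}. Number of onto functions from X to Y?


n = |X| = 3, k = |Y| = 3. Surjections via inclusion-exclusion:
S(n,k) = Σ(-1)^i × C(k,i) × (k-i)^n, i=0 to k
i=0: (-1)^0×C(3,0)×3^3 = 27
i=1: (-1)^1×C(3,1)×2^3 = -24
i=2: (-1)^2×C(3,2)×1^3 = 3
i=3: (-1)^3×C(3,3)×0^3 = 0
Total = 6

Number of surjections = 6


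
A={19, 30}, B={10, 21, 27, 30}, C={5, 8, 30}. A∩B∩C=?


A ∩ B = {30}
(A ∩ B) ∩ C = {30}

A ∩ B ∩ C = {30}


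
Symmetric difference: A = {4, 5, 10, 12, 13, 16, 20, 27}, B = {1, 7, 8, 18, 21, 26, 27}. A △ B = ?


A △ B = (A \ B) ∪ (B \ A) = elements in exactly one of A or B
A \ B = {4, 5, 10, 12, 13, 16, 20}
B \ A = {1, 7, 8, 18, 21, 26}
A △ B = {1, 4, 5, 7, 8, 10, 12, 13, 16, 18, 20, 21, 26}

A △ B = {1, 4, 5, 7, 8, 10, 12, 13, 16, 18, 20, 21, 26}


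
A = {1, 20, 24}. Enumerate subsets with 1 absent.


A subset of A that omits 1 is a subset of A \ {1}, so there are 2^(n-1) = 2^2 = 4 of them.
Subsets excluding 1: ∅, {20}, {24}, {20, 24}

Subsets excluding 1 (4 total): ∅, {20}, {24}, {20, 24}


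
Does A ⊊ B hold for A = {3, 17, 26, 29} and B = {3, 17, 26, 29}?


A ⊂ B requires: A ⊆ B AND A ≠ B.
A ⊆ B? Yes
A = B? Yes
A = B, so A is not a PROPER subset.

No, A is not a proper subset of B


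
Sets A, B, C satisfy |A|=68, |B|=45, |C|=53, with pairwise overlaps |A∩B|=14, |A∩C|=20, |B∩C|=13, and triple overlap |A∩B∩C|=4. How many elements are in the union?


|A∪B∪C| = |A|+|B|+|C| - |A∩B|-|A∩C|-|B∩C| + |A∩B∩C|
= 68+45+53 - 14-20-13 + 4
= 166 - 47 + 4
= 123

|A ∪ B ∪ C| = 123


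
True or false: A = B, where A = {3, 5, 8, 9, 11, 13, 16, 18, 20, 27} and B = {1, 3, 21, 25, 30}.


Two sets are equal iff they have exactly the same elements.
A = {3, 5, 8, 9, 11, 13, 16, 18, 20, 27}
B = {1, 3, 21, 25, 30}
Differences: {1, 5, 8, 9, 11, 13, 16, 18, 20, 21, 25, 27, 30}
A ≠ B

No, A ≠ B


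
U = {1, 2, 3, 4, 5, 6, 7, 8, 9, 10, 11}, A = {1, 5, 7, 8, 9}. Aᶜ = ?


Aᶜ = U \ A = elements in U but not in A
U = {1, 2, 3, 4, 5, 6, 7, 8, 9, 10, 11}
A = {1, 5, 7, 8, 9}
Aᶜ = {2, 3, 4, 6, 10, 11}

Aᶜ = {2, 3, 4, 6, 10, 11}


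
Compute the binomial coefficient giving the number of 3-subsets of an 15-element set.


C(n,k) = n! / (k!(n-k)!)
C(15,3) = 15! / (3!12!)
= 455

C(15,3) = 455


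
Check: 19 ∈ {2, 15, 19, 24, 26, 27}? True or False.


A = {2, 15, 19, 24, 26, 27}
Checking if 19 is in A
19 is in A → True

19 ∈ A


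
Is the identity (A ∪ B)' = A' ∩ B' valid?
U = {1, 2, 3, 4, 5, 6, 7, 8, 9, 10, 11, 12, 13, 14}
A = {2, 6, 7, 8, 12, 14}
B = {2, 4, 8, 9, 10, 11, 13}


LHS: A ∪ B = {2, 4, 6, 7, 8, 9, 10, 11, 12, 13, 14}
(A ∪ B)' = U \ (A ∪ B) = {1, 3, 5}
A' = {1, 3, 4, 5, 9, 10, 11, 13}, B' = {1, 3, 5, 6, 7, 12, 14}
Claimed RHS: A' ∩ B' = {1, 3, 5}
Identity is VALID: LHS = RHS = {1, 3, 5} ✓

Identity is valid. (A ∪ B)' = A' ∩ B' = {1, 3, 5}


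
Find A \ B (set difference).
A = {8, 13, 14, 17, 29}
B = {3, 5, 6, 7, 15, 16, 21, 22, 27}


A \ B = elements in A but not in B
A = {8, 13, 14, 17, 29}
B = {3, 5, 6, 7, 15, 16, 21, 22, 27}
Remove from A any elements in B
A \ B = {8, 13, 14, 17, 29}

A \ B = {8, 13, 14, 17, 29}


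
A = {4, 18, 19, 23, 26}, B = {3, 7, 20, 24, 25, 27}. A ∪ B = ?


A ∪ B = all elements in A or B (or both)
A = {4, 18, 19, 23, 26}
B = {3, 7, 20, 24, 25, 27}
A ∪ B = {3, 4, 7, 18, 19, 20, 23, 24, 25, 26, 27}

A ∪ B = {3, 4, 7, 18, 19, 20, 23, 24, 25, 26, 27}


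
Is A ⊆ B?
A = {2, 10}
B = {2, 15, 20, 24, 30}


A ⊆ B means every element of A is in B.
Elements in A not in B: {10}
So A ⊄ B.

No, A ⊄ B


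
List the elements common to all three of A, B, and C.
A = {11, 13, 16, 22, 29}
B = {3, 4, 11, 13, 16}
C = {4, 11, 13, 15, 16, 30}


A ∩ B = {11, 13, 16}
(A ∩ B) ∩ C = {11, 13, 16}

A ∩ B ∩ C = {11, 13, 16}


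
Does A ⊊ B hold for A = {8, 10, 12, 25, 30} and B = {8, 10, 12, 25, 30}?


A ⊂ B requires: A ⊆ B AND A ≠ B.
A ⊆ B? Yes
A = B? Yes
A = B, so A is not a PROPER subset.

No, A is not a proper subset of B


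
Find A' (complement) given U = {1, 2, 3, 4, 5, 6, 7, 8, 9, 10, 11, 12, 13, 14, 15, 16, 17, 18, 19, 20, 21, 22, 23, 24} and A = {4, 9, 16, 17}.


Aᶜ = U \ A = elements in U but not in A
U = {1, 2, 3, 4, 5, 6, 7, 8, 9, 10, 11, 12, 13, 14, 15, 16, 17, 18, 19, 20, 21, 22, 23, 24}
A = {4, 9, 16, 17}
Aᶜ = {1, 2, 3, 5, 6, 7, 8, 10, 11, 12, 13, 14, 15, 18, 19, 20, 21, 22, 23, 24}

Aᶜ = {1, 2, 3, 5, 6, 7, 8, 10, 11, 12, 13, 14, 15, 18, 19, 20, 21, 22, 23, 24}


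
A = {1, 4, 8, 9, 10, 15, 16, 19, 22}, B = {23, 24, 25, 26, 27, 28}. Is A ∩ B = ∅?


Disjoint means A ∩ B = ∅.
A ∩ B = ∅
A ∩ B = ∅, so A and B are disjoint.

Yes, A and B are disjoint


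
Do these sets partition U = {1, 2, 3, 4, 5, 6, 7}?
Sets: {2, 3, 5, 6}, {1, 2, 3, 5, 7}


A partition requires: (1) non-empty parts, (2) pairwise disjoint, (3) union = U
Parts: {2, 3, 5, 6}, {1, 2, 3, 5, 7}
Union of parts: {1, 2, 3, 5, 6, 7}
U = {1, 2, 3, 4, 5, 6, 7}
All non-empty? True
Pairwise disjoint? False
Covers U? False

No, not a valid partition


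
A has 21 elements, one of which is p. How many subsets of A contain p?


Subsets of A containing p correspond to subsets of A \ {p}, which has 20 elements.
Count = 2^(n-1) = 2^20
= 1048576

Number of subsets containing p = 1048576


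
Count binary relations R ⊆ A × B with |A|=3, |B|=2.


A relation from A to B is any subset of A × B.
|A × B| = 3 × 2 = 6
# relations = 2^|A × B| = 2^6 = 64

Number of relations = 64


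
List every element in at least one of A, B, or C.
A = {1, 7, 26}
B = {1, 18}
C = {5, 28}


A ∪ B = {1, 7, 18, 26}
(A ∪ B) ∪ C = {1, 5, 7, 18, 26, 28}

A ∪ B ∪ C = {1, 5, 7, 18, 26, 28}


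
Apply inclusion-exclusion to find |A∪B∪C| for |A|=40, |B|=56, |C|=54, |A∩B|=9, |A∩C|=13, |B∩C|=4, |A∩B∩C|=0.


|A∪B∪C| = |A|+|B|+|C| - |A∩B|-|A∩C|-|B∩C| + |A∩B∩C|
= 40+56+54 - 9-13-4 + 0
= 150 - 26 + 0
= 124

|A ∪ B ∪ C| = 124


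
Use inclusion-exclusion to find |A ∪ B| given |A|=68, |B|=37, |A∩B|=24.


|A ∪ B| = |A| + |B| - |A ∩ B|
= 68 + 37 - 24
= 81

|A ∪ B| = 81


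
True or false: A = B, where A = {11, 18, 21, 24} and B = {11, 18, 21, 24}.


Two sets are equal iff they have exactly the same elements.
A = {11, 18, 21, 24}
B = {11, 18, 21, 24}
Same elements → A = B

Yes, A = B


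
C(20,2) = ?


C(n,k) = n! / (k!(n-k)!)
C(20,2) = 20! / (2!18!)
= 190

C(20,2) = 190


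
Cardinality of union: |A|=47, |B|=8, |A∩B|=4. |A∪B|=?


|A ∪ B| = |A| + |B| - |A ∩ B|
= 47 + 8 - 4
= 51

|A ∪ B| = 51


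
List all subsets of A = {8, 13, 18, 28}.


|A| = 4, so |P(A)| = 2^4 = 16
Enumerate subsets by cardinality (0 to 4):
∅, {8}, {13}, {18}, {28}, {8, 13}, {8, 18}, {8, 28}, {13, 18}, {13, 28}, {18, 28}, {8, 13, 18}, {8, 13, 28}, {8, 18, 28}, {13, 18, 28}, {8, 13, 18, 28}

P(A) has 16 subsets: ∅, {8}, {13}, {18}, {28}, {8, 13}, {8, 18}, {8, 28}, {13, 18}, {13, 28}, {18, 28}, {8, 13, 18}, {8, 13, 28}, {8, 18, 28}, {13, 18, 28}, {8, 13, 18, 28}


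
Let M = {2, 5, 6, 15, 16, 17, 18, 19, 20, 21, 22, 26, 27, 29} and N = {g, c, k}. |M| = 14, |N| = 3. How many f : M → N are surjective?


n = |M| = 14, k = |N| = 3. Surjections via inclusion-exclusion:
S(n,k) = Σ(-1)^i × C(k,i) × (k-i)^n, i=0 to k
i=0: (-1)^0×C(3,0)×3^14 = 4782969
i=1: (-1)^1×C(3,1)×2^14 = -49152
i=2: (-1)^2×C(3,2)×1^14 = 3
i=3: (-1)^3×C(3,3)×0^14 = 0
Total = 4733820

Number of surjections = 4733820


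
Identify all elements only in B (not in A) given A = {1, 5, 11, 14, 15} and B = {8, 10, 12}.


A = {1, 5, 11, 14, 15}
B = {8, 10, 12}
Region: only in B (not in A)
Elements: {8, 10, 12}

Elements only in B (not in A): {8, 10, 12}


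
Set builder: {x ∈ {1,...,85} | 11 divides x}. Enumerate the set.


Checking each candidate:
Condition: multiples of 11 in {1,...,85}
Result = {11, 22, 33, 44, 55, 66, 77}

{11, 22, 33, 44, 55, 66, 77}


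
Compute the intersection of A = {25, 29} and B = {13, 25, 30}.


A ∩ B = elements in both A and B
A = {25, 29}
B = {13, 25, 30}
A ∩ B = {25}

A ∩ B = {25}


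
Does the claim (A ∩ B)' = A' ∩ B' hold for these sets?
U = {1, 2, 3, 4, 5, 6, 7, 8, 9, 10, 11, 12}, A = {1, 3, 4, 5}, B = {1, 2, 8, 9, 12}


LHS: A ∩ B = {1}
(A ∩ B)' = U \ (A ∩ B) = {2, 3, 4, 5, 6, 7, 8, 9, 10, 11, 12}
A' = {2, 6, 7, 8, 9, 10, 11, 12}, B' = {3, 4, 5, 6, 7, 10, 11}
Claimed RHS: A' ∩ B' = {6, 7, 10, 11}
Identity is INVALID: LHS = {2, 3, 4, 5, 6, 7, 8, 9, 10, 11, 12} but the RHS claimed here equals {6, 7, 10, 11}. The correct form is (A ∩ B)' = A' ∪ B'.

Identity is invalid: (A ∩ B)' = {2, 3, 4, 5, 6, 7, 8, 9, 10, 11, 12} but A' ∩ B' = {6, 7, 10, 11}. The correct De Morgan law is (A ∩ B)' = A' ∪ B'.


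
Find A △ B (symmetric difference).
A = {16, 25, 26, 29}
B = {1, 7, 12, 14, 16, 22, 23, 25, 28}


A △ B = (A \ B) ∪ (B \ A) = elements in exactly one of A or B
A \ B = {26, 29}
B \ A = {1, 7, 12, 14, 22, 23, 28}
A △ B = {1, 7, 12, 14, 22, 23, 26, 28, 29}

A △ B = {1, 7, 12, 14, 22, 23, 26, 28, 29}


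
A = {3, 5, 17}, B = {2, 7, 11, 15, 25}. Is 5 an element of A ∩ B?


A = {3, 5, 17}, B = {2, 7, 11, 15, 25}
A ∩ B = elements in both A and B
A ∩ B = ∅
Checking if 5 ∈ A ∩ B
5 is not in A ∩ B → False

5 ∉ A ∩ B


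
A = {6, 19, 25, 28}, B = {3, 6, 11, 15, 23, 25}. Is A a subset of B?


A ⊆ B means every element of A is in B.
Elements in A not in B: {19, 28}
So A ⊄ B.

No, A ⊄ B


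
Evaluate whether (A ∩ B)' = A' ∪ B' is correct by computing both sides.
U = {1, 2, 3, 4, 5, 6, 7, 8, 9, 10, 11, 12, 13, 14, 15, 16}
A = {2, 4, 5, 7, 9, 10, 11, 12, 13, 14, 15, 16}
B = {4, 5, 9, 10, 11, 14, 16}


LHS: A ∩ B = {4, 5, 9, 10, 11, 14, 16}
(A ∩ B)' = U \ (A ∩ B) = {1, 2, 3, 6, 7, 8, 12, 13, 15}
A' = {1, 3, 6, 8}, B' = {1, 2, 3, 6, 7, 8, 12, 13, 15}
Claimed RHS: A' ∪ B' = {1, 2, 3, 6, 7, 8, 12, 13, 15}
Identity is VALID: LHS = RHS = {1, 2, 3, 6, 7, 8, 12, 13, 15} ✓

Identity is valid. (A ∩ B)' = A' ∪ B' = {1, 2, 3, 6, 7, 8, 12, 13, 15}


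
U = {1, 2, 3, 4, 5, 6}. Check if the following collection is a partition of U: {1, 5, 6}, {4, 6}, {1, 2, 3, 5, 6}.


A partition requires: (1) non-empty parts, (2) pairwise disjoint, (3) union = U
Parts: {1, 5, 6}, {4, 6}, {1, 2, 3, 5, 6}
Union of parts: {1, 2, 3, 4, 5, 6}
U = {1, 2, 3, 4, 5, 6}
All non-empty? True
Pairwise disjoint? False
Covers U? True

No, not a valid partition


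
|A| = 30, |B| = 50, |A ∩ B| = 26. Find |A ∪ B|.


|A ∪ B| = |A| + |B| - |A ∩ B|
= 30 + 50 - 26
= 54

|A ∪ B| = 54


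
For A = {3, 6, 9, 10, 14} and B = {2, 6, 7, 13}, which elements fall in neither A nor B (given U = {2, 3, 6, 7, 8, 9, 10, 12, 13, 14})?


A = {3, 6, 9, 10, 14}
B = {2, 6, 7, 13}
Region: in neither A nor B (given U = {2, 3, 6, 7, 8, 9, 10, 12, 13, 14})
Elements: {8, 12}

Elements in neither A nor B (given U = {2, 3, 6, 7, 8, 9, 10, 12, 13, 14}): {8, 12}


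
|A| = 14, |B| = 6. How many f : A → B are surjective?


n = |A| = 14, k = |B| = 6. Surjections via inclusion-exclusion:
S(n,k) = Σ(-1)^i × C(k,i) × (k-i)^n, i=0 to k
i=0: (-1)^0×C(6,0)×6^14 = 78364164096
i=1: (-1)^1×C(6,1)×5^14 = -36621093750
i=2: (-1)^2×C(6,2)×4^14 = 4026531840
i=3: (-1)^3×C(6,3)×3^14 = -95659380
i=4: (-1)^4×C(6,4)×2^14 = 245760
i=5: (-1)^5×C(6,5)×1^14 = -6
i=6: (-1)^6×C(6,6)×0^14 = 0
Total = 45674188560

Number of surjections = 45674188560


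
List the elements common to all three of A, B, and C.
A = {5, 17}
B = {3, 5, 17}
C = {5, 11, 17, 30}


A ∩ B = {5, 17}
(A ∩ B) ∩ C = {5, 17}

A ∩ B ∩ C = {5, 17}


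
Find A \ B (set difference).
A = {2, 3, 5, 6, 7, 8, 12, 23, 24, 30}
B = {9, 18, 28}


A \ B = elements in A but not in B
A = {2, 3, 5, 6, 7, 8, 12, 23, 24, 30}
B = {9, 18, 28}
Remove from A any elements in B
A \ B = {2, 3, 5, 6, 7, 8, 12, 23, 24, 30}

A \ B = {2, 3, 5, 6, 7, 8, 12, 23, 24, 30}


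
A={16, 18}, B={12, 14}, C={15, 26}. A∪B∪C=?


A ∪ B = {12, 14, 16, 18}
(A ∪ B) ∪ C = {12, 14, 15, 16, 18, 26}

A ∪ B ∪ C = {12, 14, 15, 16, 18, 26}


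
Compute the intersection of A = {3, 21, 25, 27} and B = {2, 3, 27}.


A ∩ B = elements in both A and B
A = {3, 21, 25, 27}
B = {2, 3, 27}
A ∩ B = {3, 27}

A ∩ B = {3, 27}


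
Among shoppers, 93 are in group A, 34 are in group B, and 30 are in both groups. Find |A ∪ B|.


|A ∪ B| = |A| + |B| - |A ∩ B|
= 93 + 34 - 30
= 97

|A ∪ B| = 97


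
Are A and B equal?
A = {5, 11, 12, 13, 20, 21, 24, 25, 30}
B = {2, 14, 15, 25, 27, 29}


Two sets are equal iff they have exactly the same elements.
A = {5, 11, 12, 13, 20, 21, 24, 25, 30}
B = {2, 14, 15, 25, 27, 29}
Differences: {2, 5, 11, 12, 13, 14, 15, 20, 21, 24, 27, 29, 30}
A ≠ B

No, A ≠ B


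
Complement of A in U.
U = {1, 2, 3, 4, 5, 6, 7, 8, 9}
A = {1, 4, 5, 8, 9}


Aᶜ = U \ A = elements in U but not in A
U = {1, 2, 3, 4, 5, 6, 7, 8, 9}
A = {1, 4, 5, 8, 9}
Aᶜ = {2, 3, 6, 7}

Aᶜ = {2, 3, 6, 7}


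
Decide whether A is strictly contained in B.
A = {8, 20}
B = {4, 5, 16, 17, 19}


A ⊂ B requires: A ⊆ B AND A ≠ B.
A ⊆ B? No
A ⊄ B, so A is not a proper subset.

No, A is not a proper subset of B


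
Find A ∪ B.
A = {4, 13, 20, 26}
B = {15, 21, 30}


A ∪ B = all elements in A or B (or both)
A = {4, 13, 20, 26}
B = {15, 21, 30}
A ∪ B = {4, 13, 15, 20, 21, 26, 30}

A ∪ B = {4, 13, 15, 20, 21, 26, 30}


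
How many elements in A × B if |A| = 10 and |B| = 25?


|A × B| = |A| × |B|
= 10 × 25
= 250

|A × B| = 250


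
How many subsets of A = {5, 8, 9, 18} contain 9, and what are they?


A subset of A contains 9 iff the remaining 3 elements form any subset of A \ {9}.
Count: 2^(n-1) = 2^3 = 8
Subsets containing 9: {9}, {5, 9}, {8, 9}, {9, 18}, {5, 8, 9}, {5, 9, 18}, {8, 9, 18}, {5, 8, 9, 18}

Subsets containing 9 (8 total): {9}, {5, 9}, {8, 9}, {9, 18}, {5, 8, 9}, {5, 9, 18}, {8, 9, 18}, {5, 8, 9, 18}


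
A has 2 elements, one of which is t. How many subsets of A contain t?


Subsets of A containing t correspond to subsets of A \ {t}, which has 1 elements.
Count = 2^(n-1) = 2^1
= 2

Number of subsets containing t = 2


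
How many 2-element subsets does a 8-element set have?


C(n,k) = n! / (k!(n-k)!)
C(8,2) = 8! / (2!6!)
= 28

C(8,2) = 28


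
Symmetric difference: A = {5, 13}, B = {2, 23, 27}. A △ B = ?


A △ B = (A \ B) ∪ (B \ A) = elements in exactly one of A or B
A \ B = {5, 13}
B \ A = {2, 23, 27}
A △ B = {2, 5, 13, 23, 27}

A △ B = {2, 5, 13, 23, 27}


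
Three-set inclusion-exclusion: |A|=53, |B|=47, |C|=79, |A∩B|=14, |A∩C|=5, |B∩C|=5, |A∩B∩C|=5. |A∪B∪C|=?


|A∪B∪C| = |A|+|B|+|C| - |A∩B|-|A∩C|-|B∩C| + |A∩B∩C|
= 53+47+79 - 14-5-5 + 5
= 179 - 24 + 5
= 160

|A ∪ B ∪ C| = 160


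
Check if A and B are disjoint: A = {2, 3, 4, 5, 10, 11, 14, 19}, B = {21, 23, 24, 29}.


Disjoint means A ∩ B = ∅.
A ∩ B = ∅
A ∩ B = ∅, so A and B are disjoint.

Yes, A and B are disjoint


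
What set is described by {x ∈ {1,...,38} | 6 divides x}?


Checking each candidate:
Condition: multiples of 6 in {1,...,38}
Result = {6, 12, 18, 24, 30, 36}

{6, 12, 18, 24, 30, 36}


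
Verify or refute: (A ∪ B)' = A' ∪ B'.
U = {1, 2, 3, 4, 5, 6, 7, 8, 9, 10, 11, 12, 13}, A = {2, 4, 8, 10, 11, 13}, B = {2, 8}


LHS: A ∪ B = {2, 4, 8, 10, 11, 13}
(A ∪ B)' = U \ (A ∪ B) = {1, 3, 5, 6, 7, 9, 12}
A' = {1, 3, 5, 6, 7, 9, 12}, B' = {1, 3, 4, 5, 6, 7, 9, 10, 11, 12, 13}
Claimed RHS: A' ∪ B' = {1, 3, 4, 5, 6, 7, 9, 10, 11, 12, 13}
Identity is INVALID: LHS = {1, 3, 5, 6, 7, 9, 12} but the RHS claimed here equals {1, 3, 4, 5, 6, 7, 9, 10, 11, 12, 13}. The correct form is (A ∪ B)' = A' ∩ B'.

Identity is invalid: (A ∪ B)' = {1, 3, 5, 6, 7, 9, 12} but A' ∪ B' = {1, 3, 4, 5, 6, 7, 9, 10, 11, 12, 13}. The correct De Morgan law is (A ∪ B)' = A' ∩ B'.


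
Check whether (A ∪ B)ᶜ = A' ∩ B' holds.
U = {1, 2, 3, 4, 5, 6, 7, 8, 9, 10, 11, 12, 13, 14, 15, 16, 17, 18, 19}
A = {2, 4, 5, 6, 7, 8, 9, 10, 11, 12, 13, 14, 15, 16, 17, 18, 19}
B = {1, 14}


LHS: A ∪ B = {1, 2, 4, 5, 6, 7, 8, 9, 10, 11, 12, 13, 14, 15, 16, 17, 18, 19}
(A ∪ B)' = U \ (A ∪ B) = {3}
A' = {1, 3}, B' = {2, 3, 4, 5, 6, 7, 8, 9, 10, 11, 12, 13, 15, 16, 17, 18, 19}
Claimed RHS: A' ∩ B' = {3}
Identity is VALID: LHS = RHS = {3} ✓

Identity is valid. (A ∪ B)' = A' ∩ B' = {3}


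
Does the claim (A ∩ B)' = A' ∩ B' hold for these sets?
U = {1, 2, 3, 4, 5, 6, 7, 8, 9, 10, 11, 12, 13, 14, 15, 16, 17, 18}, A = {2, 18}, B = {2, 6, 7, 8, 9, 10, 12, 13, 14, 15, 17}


LHS: A ∩ B = {2}
(A ∩ B)' = U \ (A ∩ B) = {1, 3, 4, 5, 6, 7, 8, 9, 10, 11, 12, 13, 14, 15, 16, 17, 18}
A' = {1, 3, 4, 5, 6, 7, 8, 9, 10, 11, 12, 13, 14, 15, 16, 17}, B' = {1, 3, 4, 5, 11, 16, 18}
Claimed RHS: A' ∩ B' = {1, 3, 4, 5, 11, 16}
Identity is INVALID: LHS = {1, 3, 4, 5, 6, 7, 8, 9, 10, 11, 12, 13, 14, 15, 16, 17, 18} but the RHS claimed here equals {1, 3, 4, 5, 11, 16}. The correct form is (A ∩ B)' = A' ∪ B'.

Identity is invalid: (A ∩ B)' = {1, 3, 4, 5, 6, 7, 8, 9, 10, 11, 12, 13, 14, 15, 16, 17, 18} but A' ∩ B' = {1, 3, 4, 5, 11, 16}. The correct De Morgan law is (A ∩ B)' = A' ∪ B'.


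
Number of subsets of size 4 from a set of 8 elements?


C(n,k) = n! / (k!(n-k)!)
C(8,4) = 8! / (4!4!)
= 70

C(8,4) = 70


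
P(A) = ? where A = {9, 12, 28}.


|A| = 3, so |P(A)| = 2^3 = 8
Enumerate subsets by cardinality (0 to 3):
∅, {9}, {12}, {28}, {9, 12}, {9, 28}, {12, 28}, {9, 12, 28}

P(A) has 8 subsets: ∅, {9}, {12}, {28}, {9, 12}, {9, 28}, {12, 28}, {9, 12, 28}


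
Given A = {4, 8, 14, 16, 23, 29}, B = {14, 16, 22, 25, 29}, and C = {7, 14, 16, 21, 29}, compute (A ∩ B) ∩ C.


A ∩ B = {14, 16, 29}
(A ∩ B) ∩ C = {14, 16, 29}

A ∩ B ∩ C = {14, 16, 29}


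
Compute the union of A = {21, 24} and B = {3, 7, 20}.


A ∪ B = all elements in A or B (or both)
A = {21, 24}
B = {3, 7, 20}
A ∪ B = {3, 7, 20, 21, 24}

A ∪ B = {3, 7, 20, 21, 24}


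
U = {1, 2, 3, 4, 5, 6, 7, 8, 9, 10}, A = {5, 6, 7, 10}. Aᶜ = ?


Aᶜ = U \ A = elements in U but not in A
U = {1, 2, 3, 4, 5, 6, 7, 8, 9, 10}
A = {5, 6, 7, 10}
Aᶜ = {1, 2, 3, 4, 8, 9}

Aᶜ = {1, 2, 3, 4, 8, 9}


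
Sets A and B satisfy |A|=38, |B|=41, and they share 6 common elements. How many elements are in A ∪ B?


|A ∪ B| = |A| + |B| - |A ∩ B|
= 38 + 41 - 6
= 73

|A ∪ B| = 73


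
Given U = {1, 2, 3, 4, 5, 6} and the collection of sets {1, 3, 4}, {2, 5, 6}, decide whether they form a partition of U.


A partition requires: (1) non-empty parts, (2) pairwise disjoint, (3) union = U
Parts: {1, 3, 4}, {2, 5, 6}
Union of parts: {1, 2, 3, 4, 5, 6}
U = {1, 2, 3, 4, 5, 6}
All non-empty? True
Pairwise disjoint? True
Covers U? True

Yes, valid partition


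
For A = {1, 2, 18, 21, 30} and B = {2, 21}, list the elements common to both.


A ∩ B = elements in both A and B
A = {1, 2, 18, 21, 30}
B = {2, 21}
A ∩ B = {2, 21}

A ∩ B = {2, 21}


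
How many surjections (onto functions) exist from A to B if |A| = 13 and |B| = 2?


n = |A| = 13, k = |B| = 2. Surjections via inclusion-exclusion:
S(n,k) = Σ(-1)^i × C(k,i) × (k-i)^n, i=0 to k
i=0: (-1)^0×C(2,0)×2^13 = 8192
i=1: (-1)^1×C(2,1)×1^13 = -2
i=2: (-1)^2×C(2,2)×0^13 = 0
Total = 8190

Number of surjections = 8190


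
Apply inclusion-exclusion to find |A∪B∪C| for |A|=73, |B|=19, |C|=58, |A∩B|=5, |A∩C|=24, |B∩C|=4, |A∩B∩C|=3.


|A∪B∪C| = |A|+|B|+|C| - |A∩B|-|A∩C|-|B∩C| + |A∩B∩C|
= 73+19+58 - 5-24-4 + 3
= 150 - 33 + 3
= 120

|A ∪ B ∪ C| = 120


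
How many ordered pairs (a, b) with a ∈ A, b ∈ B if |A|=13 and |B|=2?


|A × B| = |A| × |B|
= 13 × 2
= 26

|A × B| = 26


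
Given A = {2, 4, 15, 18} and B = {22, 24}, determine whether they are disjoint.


Disjoint means A ∩ B = ∅.
A ∩ B = ∅
A ∩ B = ∅, so A and B are disjoint.

Yes, A and B are disjoint


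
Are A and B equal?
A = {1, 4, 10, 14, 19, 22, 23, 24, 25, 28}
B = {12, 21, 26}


Two sets are equal iff they have exactly the same elements.
A = {1, 4, 10, 14, 19, 22, 23, 24, 25, 28}
B = {12, 21, 26}
Differences: {1, 4, 10, 12, 14, 19, 21, 22, 23, 24, 25, 26, 28}
A ≠ B

No, A ≠ B


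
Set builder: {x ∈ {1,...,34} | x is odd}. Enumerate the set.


Checking each candidate:
Condition: odd numbers in {1,...,34}
Result = {1, 3, 5, 7, 9, 11, 13, 15, 17, 19, 21, 23, 25, 27, 29, 31, 33}

{1, 3, 5, 7, 9, 11, 13, 15, 17, 19, 21, 23, 25, 27, 29, 31, 33}


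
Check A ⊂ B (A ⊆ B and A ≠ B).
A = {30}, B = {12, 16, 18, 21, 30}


A ⊂ B requires: A ⊆ B AND A ≠ B.
A ⊆ B? Yes
A = B? No
A ⊂ B: Yes (A is a proper subset of B)

Yes, A ⊂ B


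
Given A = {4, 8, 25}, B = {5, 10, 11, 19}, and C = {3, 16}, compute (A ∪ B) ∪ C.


A ∪ B = {4, 5, 8, 10, 11, 19, 25}
(A ∪ B) ∪ C = {3, 4, 5, 8, 10, 11, 16, 19, 25}

A ∪ B ∪ C = {3, 4, 5, 8, 10, 11, 16, 19, 25}


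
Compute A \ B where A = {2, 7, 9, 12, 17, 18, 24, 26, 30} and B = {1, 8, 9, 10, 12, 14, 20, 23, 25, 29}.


A \ B = elements in A but not in B
A = {2, 7, 9, 12, 17, 18, 24, 26, 30}
B = {1, 8, 9, 10, 12, 14, 20, 23, 25, 29}
Remove from A any elements in B
A \ B = {2, 7, 17, 18, 24, 26, 30}

A \ B = {2, 7, 17, 18, 24, 26, 30}


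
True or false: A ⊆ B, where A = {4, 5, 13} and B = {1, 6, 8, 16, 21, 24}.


A ⊆ B means every element of A is in B.
Elements in A not in B: {4, 5, 13}
So A ⊄ B.

No, A ⊄ B


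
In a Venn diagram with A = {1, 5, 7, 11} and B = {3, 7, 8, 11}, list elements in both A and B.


A = {1, 5, 7, 11}
B = {3, 7, 8, 11}
Region: in both A and B
Elements: {7, 11}

Elements in both A and B: {7, 11}


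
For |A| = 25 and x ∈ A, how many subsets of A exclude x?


Subsets of A avoiding x are subsets of A \ {x}, which has 24 elements.
Count = 2^(n-1) = 2^24
= 16777216

Number of subsets avoiding x = 16777216


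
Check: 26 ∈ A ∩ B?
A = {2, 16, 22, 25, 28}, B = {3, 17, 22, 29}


A = {2, 16, 22, 25, 28}, B = {3, 17, 22, 29}
A ∩ B = elements in both A and B
A ∩ B = {22}
Checking if 26 ∈ A ∩ B
26 is not in A ∩ B → False

26 ∉ A ∩ B


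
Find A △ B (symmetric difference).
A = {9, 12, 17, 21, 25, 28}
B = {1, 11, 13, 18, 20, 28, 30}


A △ B = (A \ B) ∪ (B \ A) = elements in exactly one of A or B
A \ B = {9, 12, 17, 21, 25}
B \ A = {1, 11, 13, 18, 20, 30}
A △ B = {1, 9, 11, 12, 13, 17, 18, 20, 21, 25, 30}

A △ B = {1, 9, 11, 12, 13, 17, 18, 20, 21, 25, 30}


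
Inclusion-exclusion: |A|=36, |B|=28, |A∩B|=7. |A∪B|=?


|A ∪ B| = |A| + |B| - |A ∩ B|
= 36 + 28 - 7
= 57

|A ∪ B| = 57


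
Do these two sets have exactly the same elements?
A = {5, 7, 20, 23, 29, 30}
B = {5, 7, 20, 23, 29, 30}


Two sets are equal iff they have exactly the same elements.
A = {5, 7, 20, 23, 29, 30}
B = {5, 7, 20, 23, 29, 30}
Same elements → A = B

Yes, A = B


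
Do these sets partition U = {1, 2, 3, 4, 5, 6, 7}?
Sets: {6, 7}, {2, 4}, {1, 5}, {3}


A partition requires: (1) non-empty parts, (2) pairwise disjoint, (3) union = U
Parts: {6, 7}, {2, 4}, {1, 5}, {3}
Union of parts: {1, 2, 3, 4, 5, 6, 7}
U = {1, 2, 3, 4, 5, 6, 7}
All non-empty? True
Pairwise disjoint? True
Covers U? True

Yes, valid partition


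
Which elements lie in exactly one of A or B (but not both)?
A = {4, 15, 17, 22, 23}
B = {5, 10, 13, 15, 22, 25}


A △ B = (A \ B) ∪ (B \ A) = elements in exactly one of A or B
A \ B = {4, 17, 23}
B \ A = {5, 10, 13, 25}
A △ B = {4, 5, 10, 13, 17, 23, 25}

A △ B = {4, 5, 10, 13, 17, 23, 25}


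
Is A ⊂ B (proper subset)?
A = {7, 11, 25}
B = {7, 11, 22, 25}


A ⊂ B requires: A ⊆ B AND A ≠ B.
A ⊆ B? Yes
A = B? No
A ⊂ B: Yes (A is a proper subset of B)

Yes, A ⊂ B


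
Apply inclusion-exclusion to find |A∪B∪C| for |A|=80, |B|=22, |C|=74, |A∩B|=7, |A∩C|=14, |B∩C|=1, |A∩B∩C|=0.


|A∪B∪C| = |A|+|B|+|C| - |A∩B|-|A∩C|-|B∩C| + |A∩B∩C|
= 80+22+74 - 7-14-1 + 0
= 176 - 22 + 0
= 154

|A ∪ B ∪ C| = 154


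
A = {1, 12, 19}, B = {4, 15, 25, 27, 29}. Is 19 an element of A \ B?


A = {1, 12, 19}, B = {4, 15, 25, 27, 29}
A \ B = elements in A but not in B
A \ B = {1, 12, 19}
Checking if 19 ∈ A \ B
19 is in A \ B → True

19 ∈ A \ B


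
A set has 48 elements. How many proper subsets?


Total subsets = 2^n = 2^48 = 281474976710656
Proper subsets exclude the set itself: 2^n - 1
= 281474976710656 - 1
= 281474976710655

Number of proper subsets = 281474976710655


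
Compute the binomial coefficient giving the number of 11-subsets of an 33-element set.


C(n,k) = n! / (k!(n-k)!)
C(33,11) = 33! / (11!22!)
= 193536720

C(33,11) = 193536720


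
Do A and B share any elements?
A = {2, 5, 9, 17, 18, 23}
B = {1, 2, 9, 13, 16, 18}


Disjoint means A ∩ B = ∅.
A ∩ B = {2, 9, 18}
A ∩ B ≠ ∅, so A and B are NOT disjoint.

Yes — A and B share the element(s) of A ∩ B = {2, 9, 18}, so they are not disjoint
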